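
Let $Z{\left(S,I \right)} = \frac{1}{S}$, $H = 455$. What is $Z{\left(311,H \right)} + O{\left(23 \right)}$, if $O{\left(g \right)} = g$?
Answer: $\frac{7154}{311} \approx 23.003$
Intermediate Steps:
$Z{\left(311,H \right)} + O{\left(23 \right)} = \frac{1}{311} + 23 = \frac{7154}{311}$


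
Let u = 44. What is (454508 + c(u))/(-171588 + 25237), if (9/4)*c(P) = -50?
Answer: -4090372/1317159 ≈ -3.1054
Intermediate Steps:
c(P) = -200/9 (c(P) = (4/9)*(-50) = -200/9)
(454508 + c(u))/(-171588 + 25237) = (454508 - 200/9)/(-171588 + 25237) = (4090372/9)/(-146351) = (4090372/9)*(-1/146351) = -4090372/1317159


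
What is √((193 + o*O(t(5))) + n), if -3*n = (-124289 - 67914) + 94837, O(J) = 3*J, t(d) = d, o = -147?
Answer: √273990/3 ≈ 174.48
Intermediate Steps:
n = 97366/3 (n = -((-124289 - 67914) + 94837)/3 = -(-192203 + 94837)/3 = -⅓*(-97366) = 97366/3 ≈ 32455.)
√((193 + o*O(t(5))) + n) = √((193 - 441*5) + 97366/3) = √((193 - 147*15) + 97366/3) = √((193 - 2205) + 97366/3) = √(-2012 + 97366/3) = √(91330/3) = √273990/3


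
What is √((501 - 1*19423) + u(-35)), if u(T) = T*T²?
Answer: I*√61797 ≈ 248.59*I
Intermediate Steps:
u(T) = T³
√((501 - 1*19423) + u(-35)) = √((501 - 1*19423) + (-35)³) = √((501 - 19423) - 42875) = √(-18922 - 42875) = √(-61797) = I*√61797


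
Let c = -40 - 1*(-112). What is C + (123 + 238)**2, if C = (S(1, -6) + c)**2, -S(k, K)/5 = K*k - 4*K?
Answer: 130645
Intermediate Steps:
S(k, K) = 20*K - 5*K*k (S(k, K) = -5*(K*k - 4*K) = -5*(-4*K + K*k) = 20*K - 5*K*k)
c = 72 (c = -40 + 112 = 72)
C = 324 (C = (5*(-6)*(4 - 1*1) + 72)**2 = (5*(-6)*(4 - 1) + 72)**2 = (5*(-6)*3 + 72)**2 = (-90 + 72)**2 = (-18)**2 = 324)
C + (123 + 238)**2 = 324 + (123 + 238)**2 = 324 + 361**2 = 324 + 130321 = 130645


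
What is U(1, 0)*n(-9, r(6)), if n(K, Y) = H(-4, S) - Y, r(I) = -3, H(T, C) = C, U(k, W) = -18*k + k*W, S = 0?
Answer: -54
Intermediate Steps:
U(k, W) = -18*k + W*k
n(K, Y) = -Y (n(K, Y) = 0 - Y = -Y)
U(1, 0)*n(-9, r(6)) = (1*(-18 + 0))*(-1*(-3)) = (1*(-18))*3 = -18*3 = -54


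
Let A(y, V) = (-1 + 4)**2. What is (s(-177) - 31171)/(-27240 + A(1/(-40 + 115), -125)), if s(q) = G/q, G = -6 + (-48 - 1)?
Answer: 5517212/4819887 ≈ 1.1447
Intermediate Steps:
G = -55 (G = -6 - 49 = -55)
A(y, V) = 9 (A(y, V) = 3**2 = 9)
s(q) = -55/q
(s(-177) - 31171)/(-27240 + A(1/(-40 + 115), -125)) = (-55/(-177) - 31171)/(-27240 + 9) = (-55*(-1/177) - 31171)/(-27231) = (55/177 - 31171)*(-1/27231) = -5517212/177*(-1/27231) = 5517212/4819887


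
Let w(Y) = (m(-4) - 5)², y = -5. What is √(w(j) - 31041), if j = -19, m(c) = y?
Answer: I*√30941 ≈ 175.9*I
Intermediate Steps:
m(c) = -5
w(Y) = 100 (w(Y) = (-5 - 5)² = (-10)² = 100)
√(w(j) - 31041) = √(100 - 31041) = √(-30941) = I*√30941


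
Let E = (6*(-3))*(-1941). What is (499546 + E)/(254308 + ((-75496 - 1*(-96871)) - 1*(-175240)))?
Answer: 534484/450923 ≈ 1.1853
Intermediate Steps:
E = 34938 (E = -18*(-1941) = 34938)
(499546 + E)/(254308 + ((-75496 - 1*(-96871)) - 1*(-175240))) = (499546 + 34938)/(254308 + ((-75496 - 1*(-96871)) - 1*(-175240))) = 534484/(254308 + ((-75496 + 96871) + 175240)) = 534484/(254308 + (21375 + 175240)) = 534484/(254308 + 196615) = 534484/450923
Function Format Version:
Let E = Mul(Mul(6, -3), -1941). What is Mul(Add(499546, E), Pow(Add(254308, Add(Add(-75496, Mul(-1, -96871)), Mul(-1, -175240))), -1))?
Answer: Rational(534484, 450923) ≈ 1.1853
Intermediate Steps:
E = 34938 (E = Mul(-18, -1941) = 34938)
Mul(Add(499546, E), Pow(Add(254308, Add(Add(-75496, Mul(-1, -96871)), Mul(-1, -175240))), -1)) = Mul(Add(499546, 34938), Pow(Add(254308, Add(Add(-75496, Mul(-1, -96871)), Mul(-1, -175240))), -1)) = Mul(534484, Pow(Add(254308, Add(Add(-75496, 96871), 175240)), -1)) = Mul(534484, Pow(Add(254308, Add(21375, 175240)), -1)) = Mul(534484, Pow(Add(254308, 196615), -1)) = Mul(534484, Pow(450923, -1)) = Mul(534484, Rational(1, 450923)) = Rational(534484, 450923)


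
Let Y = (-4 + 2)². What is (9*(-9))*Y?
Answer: -324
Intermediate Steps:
Y = 4 (Y = (-2)² = 4)
(9*(-9))*Y = (9*(-9))*4 = -81*4 = -324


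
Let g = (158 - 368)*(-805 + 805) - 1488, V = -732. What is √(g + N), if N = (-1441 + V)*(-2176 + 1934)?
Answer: √524378 ≈ 724.14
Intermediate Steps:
N = 525866 (N = (-1441 - 732)*(-2176 + 1934) = -2173*(-242) = 525866)
g = -1488 (g = -210*0 - 1488 = 0 - 1488 = -1488)
√(g + N) = √(-1488 + 525866) = √524378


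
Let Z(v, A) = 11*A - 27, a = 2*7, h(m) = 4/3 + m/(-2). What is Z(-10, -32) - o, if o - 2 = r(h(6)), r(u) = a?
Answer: -395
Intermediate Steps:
h(m) = 4/3 - m/2 (h(m) = 4*(⅓) + m*(-½) = 4/3 - m/2)
a = 14
r(u) = 14
Z(v, A) = -27 + 11*A
o = 16 (o = 2 + 14 = 16)
Z(-10, -32) - o = (-27 + 11*(-32)) - 1*16 = (-27 - 352) - 16 = -379 - 16 = -395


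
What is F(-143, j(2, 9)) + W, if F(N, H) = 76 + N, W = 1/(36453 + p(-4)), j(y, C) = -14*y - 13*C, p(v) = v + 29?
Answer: -2444025/36478 ≈ -67.000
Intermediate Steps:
p(v) = 29 + v
W = 1/36478 (W = 1/(36453 + (29 - 4)) = 1/(36453 + 25) = 1/36478 ≈ 2.7414e-5)
F(-143, j(2, 9)) + W = (76 - 143) + 1/36478 = -67 + 1/36478 = -2444025/36478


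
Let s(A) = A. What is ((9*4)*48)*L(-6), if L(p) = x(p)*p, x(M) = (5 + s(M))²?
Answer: -10368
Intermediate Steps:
x(M) = (5 + M)²
L(p) = p*(5 + p)² (L(p) = (5 + p)²*p = p*(5 + p)²)
((9*4)*48)*L(-6) = ((9*4)*48)*(-6*(5 - 6)²) = (36*48)*(-6*(-1)²) = 1728*(-6*1) = 1728*(-6) = -10368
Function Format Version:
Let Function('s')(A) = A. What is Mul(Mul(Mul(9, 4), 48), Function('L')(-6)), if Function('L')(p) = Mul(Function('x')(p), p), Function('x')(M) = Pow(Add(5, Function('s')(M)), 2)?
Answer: -10368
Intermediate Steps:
Function('x')(M) = Pow(Add(5, M), 2)
Function('L')(p) = Mul(p, Pow(Add(5, p), 2)) (Function('L')(p) = Mul(Pow(Add(5, p), 2), p) = Mul(p, Pow(Add(5, p), 2)))
Mul(Mul(Mul(9, 4), 48), Function('L')(-6)) = Mul(Mul(Mul(9, 4), 48), Mul(-6, Pow(Add(5, -6), 2))) = Mul(Mul(36, 48), Mul(-6, Pow(-1, 2))) = Mul(1728, Mul(-6, 1)) = Mul(1728, -6) = -10368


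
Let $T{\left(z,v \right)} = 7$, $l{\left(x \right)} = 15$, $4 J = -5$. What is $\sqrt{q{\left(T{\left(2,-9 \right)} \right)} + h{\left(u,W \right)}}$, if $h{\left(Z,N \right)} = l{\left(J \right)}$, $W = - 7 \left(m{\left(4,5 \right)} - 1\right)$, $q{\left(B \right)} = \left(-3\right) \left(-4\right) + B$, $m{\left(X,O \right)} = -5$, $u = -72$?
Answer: $\sqrt{34} \approx 5.8309$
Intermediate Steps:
$J = - \frac{5}{4}$ ($J = \frac{1}{4} \left(-5\right) = - \frac{5}{4} \approx -1.25$)
$q{\left(B \right)} = 12 + B$
$W = 42$ ($W = - 7 \left(-5 - 1\right) = \left(-7\right) \left(-6\right) = 42$)
$h{\left(Z,N \right)} = 15$
$\sqrt{q{\left(T{\left(2,-9 \right)} \right)} + h{\left(u,W \right)}} = \sqrt{\left(12 + 7\right) + 15} = \sqrt{19 + 15} = \sqrt{34}$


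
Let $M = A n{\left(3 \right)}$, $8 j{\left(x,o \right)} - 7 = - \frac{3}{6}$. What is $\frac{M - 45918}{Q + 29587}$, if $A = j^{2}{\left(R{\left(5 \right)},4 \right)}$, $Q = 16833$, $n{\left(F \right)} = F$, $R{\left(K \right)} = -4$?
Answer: $- \frac{1068591}{1080320} \approx -0.98914$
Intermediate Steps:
$j{\left(x,o \right)} = \frac{13}{16}$ ($j{\left(x,o \right)} = \frac{7}{8} + \frac{\left(-3\right) \frac{1}{6}}{8} = \frac{7}{8} + \frac{1}{8} \left(- \frac{1}{2}\right) = \frac{7}{8} - \frac{1}{16} = \frac{13}{16}$)
$A = \frac{169}{256}$ ($A = \left(\frac{13}{16}\right)^{2} = \frac{169}{256} \approx 0.66016$)
$M = \frac{507}{256}$ ($M = \frac{169}{256} \cdot 3 = \frac{507}{256} \approx 1.9805$)
$\frac{M - 45918}{Q + 29587} = \frac{\frac{507}{256} - 45918}{16833 + 29587} = - \frac{11754501}{256 \cdot 46420} = \left(- \frac{11754501}{256}\right) \frac{1}{46420} = - \frac{1068591}{1080320}$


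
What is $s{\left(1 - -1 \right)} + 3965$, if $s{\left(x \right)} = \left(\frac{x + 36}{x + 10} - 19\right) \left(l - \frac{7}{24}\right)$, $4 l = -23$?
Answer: $\frac{584735}{144} \approx 4060.7$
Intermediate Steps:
$l = - \frac{23}{4}$ ($l = \frac{1}{4} \left(-23\right) = - \frac{23}{4} \approx -5.75$)
$s{\left(x \right)} = \frac{2755}{24} - \frac{145 \left(36 + x\right)}{24 \left(10 + x\right)}$ ($s{\left(x \right)} = \left(\frac{x + 36}{x + 10} - 19\right) \left(- \frac{23}{4} - \frac{7}{24}\right) = \left(\frac{36 + x}{10 + x} - 19\right) \left(- \frac{23}{4} - \frac{7}{24}\right) = \left(-19 + \frac{36 + x}{10 + x}\right) \left(- \frac{145}{24}\right) = \frac{2755}{24} - \frac{145 \left(36 + x\right)}{24 \left(10 + x\right)}$)
$s{\left(1 - -1 \right)} + 3965 = \frac{145 \left(77 + 9 \left(1 - -1\right)\right)}{12 \left(10 + \left(1 - -1\right)\right)} + 3965 = \frac{145 \left(77 + 9 \left(1 + 1\right)\right)}{12 \left(10 + \left(1 + 1\right)\right)} + 3965 = \frac{145 \left(77 + 9 \cdot 2\right)}{12 \left(10 + 2\right)} + 3965 = \frac{145 \left(77 + 18\right)}{12 \cdot 12} + 3965 = \frac{145}{12} \cdot \frac{1}{12} \cdot 95 + 3965 = \frac{13775}{144} + 3965 = \frac{584735}{144}$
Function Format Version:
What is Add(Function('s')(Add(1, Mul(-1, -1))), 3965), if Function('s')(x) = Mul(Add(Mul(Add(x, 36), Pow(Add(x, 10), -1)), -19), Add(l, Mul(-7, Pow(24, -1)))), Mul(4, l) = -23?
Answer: Rational(584735, 144) ≈ 4060.7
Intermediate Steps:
l = Rational(-23, 4) (l = Mul(Rational(1, 4), -23) = Rational(-23, 4) ≈ -5.7500)
Function('s')(x) = Add(Rational(2755, 24), Mul(Rational(-145, 24), Pow(Add(10, x), -1), Add(36, x))) (Function('s')(x) = Mul(Add(Mul(Add(x, 36), Pow(Add(x, 10), -1)), -19), Add(Rational(-23, 4), Mul(-7, Pow(24, -1)))) = Mul(Add(Mul(Add(36, x), Pow(Add(10, x), -1)), -19), Add(Rational(-23, 4), Mul(-7, Rational(1, 24)))) = Mul(Add(Mul(Pow(Add(10, x), -1), Add(36, x)), -19), Add(Rational(-23, 4), Rational(-7, 24))) = Mul(Add(-19, Mul(Pow(Add(10, x), -1), Add(36, x))), Rational(-145, 24)) = Add(Rational(2755, 24), Mul(Rational(-145, 24), Pow(Add(10, x), -1), Add(36, x))))
Add(Function('s')(Add(1, Mul(-1, -1))), 3965) = Add(Mul(Rational(145, 12), Pow(Add(10, Add(1, Mul(-1, -1))), -1), Add(77, Mul(9, Add(1, Mul(-1, -1))))), 3965) = Add(Mul(Rational(145, 12), Pow(Add(10, Add(1, 1)), -1), Add(77, Mul(9, Add(1, 1)))), 3965) = Add(Mul(Rational(145, 12), Pow(Add(10, 2), -1), Add(77, Mul(9, 2))), 3965) = Add(Mul(Rational(145, 12), Pow(12, -1), Add(77, 18)), 3965) = Add(Mul(Rational(145, 12), Rational(1, 12), 95), 3965) = Add(Rational(13775, 144), 3965) = Rational(584735, 144)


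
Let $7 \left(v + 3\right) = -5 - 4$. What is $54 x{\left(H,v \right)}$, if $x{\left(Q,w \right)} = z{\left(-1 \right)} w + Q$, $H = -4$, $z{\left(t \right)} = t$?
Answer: $\frac{108}{7} \approx 15.429$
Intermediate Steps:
$v = - \frac{30}{7}$ ($v = -3 + \frac{-5 - 4}{7} = -3 + \frac{1}{7} \left(-9\right) = -3 - \frac{9}{7} = - \frac{30}{7} \approx -4.2857$)
$x{\left(Q,w \right)} = Q - w$ ($x{\left(Q,w \right)} = - w + Q = Q - w$)
$54 x{\left(H,v \right)} = 54 \left(-4 - - \frac{30}{7}\right) = 54 \left(-4 + \frac{30}{7}\right) = 54 \cdot \frac{2}{7} = \frac{108}{7}$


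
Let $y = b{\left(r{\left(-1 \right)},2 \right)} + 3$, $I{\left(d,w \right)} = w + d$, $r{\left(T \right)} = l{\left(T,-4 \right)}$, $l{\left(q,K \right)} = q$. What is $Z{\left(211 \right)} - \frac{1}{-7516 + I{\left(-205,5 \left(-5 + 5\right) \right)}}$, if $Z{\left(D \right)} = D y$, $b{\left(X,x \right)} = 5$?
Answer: $\frac{13033049}{7721} \approx 1688.0$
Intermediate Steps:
$r{\left(T \right)} = T$
$I{\left(d,w \right)} = d + w$
$y = 8$ ($y = 5 + 3 = 8$)
$Z{\left(D \right)} = 8 D$ ($Z{\left(D \right)} = D 8 = 8 D$)
$Z{\left(211 \right)} - \frac{1}{-7516 + I{\left(-205,5 \left(-5 + 5\right) \right)}} = 8 \cdot 211 - \frac{1}{-7516 - \left(205 - 5 \left(-5 + 5\right)\right)} = 1688 - \frac{1}{-7516 + \left(-205 + 5 \cdot 0\right)} = 1688 - \frac{1}{-7516 + \left(-205 + 0\right)} = 1688 - \frac{1}{-7516 - 205} = 1688 - \frac{1}{-7721} = 1688 - - \frac{1}{7721} = 1688 + \frac{1}{7721} = \frac{13033049}{7721}$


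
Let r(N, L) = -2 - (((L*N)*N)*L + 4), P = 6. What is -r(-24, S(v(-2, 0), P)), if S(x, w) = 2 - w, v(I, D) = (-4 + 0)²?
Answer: 9222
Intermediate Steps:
v(I, D) = 16 (v(I, D) = (-4)² = 16)
r(N, L) = -6 - L²*N² (r(N, L) = -2 - ((L*N²)*L + 4) = -2 - (L²*N² + 4) = -2 - (4 + L²*N²) = -2 + (-4 - L²*N²) = -6 - L²*N²)
-r(-24, S(v(-2, 0), P)) = -(-6 - 1*(2 - 1*6)²*(-24)²) = -(-6 - 1*(2 - 6)²*576) = -(-6 - 1*(-4)²*576) = -(-6 - 1*16*576) = -(-6 - 9216) = -1*(-9222) = 9222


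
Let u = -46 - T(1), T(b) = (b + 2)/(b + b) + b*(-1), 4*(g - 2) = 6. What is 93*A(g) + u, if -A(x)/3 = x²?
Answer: -13857/4 ≈ -3464.3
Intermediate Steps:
g = 7/2 (g = 2 + (¼)*6 = 2 + 3/2 = 7/2 ≈ 3.5000)
A(x) = -3*x²
T(b) = -b + (2 + b)/(2*b) (T(b) = (2 + b)/((2*b)) - b = (2 + b)*(1/(2*b)) - b = (2 + b)/(2*b) - b = -b + (2 + b)/(2*b))
u = -93/2 (u = -46 - (½ + 1/1 - 1*1) = -46 - (½ + 1 - 1) = -46 - 1*½ = -46 - ½ = -93/2 ≈ -46.500)
93*A(g) + u = 93*(-3*(7/2)²) - 93/2 = 93*(-3*49/4) - 93/2 = 93*(-147/4) - 93/2 = -13671/4 - 93/2 = -13857/4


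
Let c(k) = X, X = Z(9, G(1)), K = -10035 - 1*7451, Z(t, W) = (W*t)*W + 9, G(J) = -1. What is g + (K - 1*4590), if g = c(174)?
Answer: -22058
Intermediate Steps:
Z(t, W) = 9 + t*W**2 (Z(t, W) = t*W**2 + 9 = 9 + t*W**2)
K = -17486 (K = -10035 - 7451 = -17486)
X = 18 (X = 9 + 9*(-1)**2 = 9 + 9*1 = 9 + 9 = 18)
c(k) = 18
g = 18
g + (K - 1*4590) = 18 + (-17486 - 1*4590) = 18 + (-17486 - 4590) = 18 - 22076 = -22058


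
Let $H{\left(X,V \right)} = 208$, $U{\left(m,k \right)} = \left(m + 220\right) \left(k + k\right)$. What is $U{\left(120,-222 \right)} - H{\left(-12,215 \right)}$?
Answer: $-151168$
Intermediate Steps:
$U{\left(m,k \right)} = 2 k \left(220 + m\right)$ ($U{\left(m,k \right)} = \left(220 + m\right) 2 k = 2 k \left(220 + m\right)$)
$U{\left(120,-222 \right)} - H{\left(-12,215 \right)} = 2 \left(-222\right) \left(220 + 120\right) - 208 = 2 \left(-222\right) 340 - 208 = -150960 - 208 = -151168$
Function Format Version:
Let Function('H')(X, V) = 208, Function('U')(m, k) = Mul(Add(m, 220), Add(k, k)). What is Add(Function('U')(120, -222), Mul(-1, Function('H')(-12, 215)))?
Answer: -151168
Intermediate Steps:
Function('U')(m, k) = Mul(2, k, Add(220, m)) (Function('U')(m, k) = Mul(Add(220, m), Mul(2, k)) = Mul(2, k, Add(220, m)))
Add(Function('U')(120, -222), Mul(-1, Function('H')(-12, 215))) = Add(Mul(2, -222, Add(220, 120)), Mul(-1, 208)) = Add(Mul(2, -222, 340), -208) = Add(-150960, -208) = -151168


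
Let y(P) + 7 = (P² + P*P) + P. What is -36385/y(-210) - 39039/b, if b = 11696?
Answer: -3860327297/1029049168 ≈ -3.7514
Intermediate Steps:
y(P) = -7 + P + 2*P² (y(P) = -7 + ((P² + P*P) + P) = -7 + ((P² + P²) + P) = -7 + (2*P² + P) = -7 + (P + 2*P²) = -7 + P + 2*P²)
-36385/y(-210) - 39039/b = -36385/(-7 - 210 + 2*(-210)²) - 39039/11696 = -36385/(-7 - 210 + 2*44100) - 39039*1/11696 = -36385/(-7 - 210 + 88200) - 39039/11696 = -36385/87983 - 39039/11696 = -3860327297/1029049168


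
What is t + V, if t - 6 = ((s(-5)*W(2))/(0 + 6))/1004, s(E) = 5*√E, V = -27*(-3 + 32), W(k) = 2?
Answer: -777 + 5*I*√5/3012 ≈ -777.0 + 0.0037119*I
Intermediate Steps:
V = -783 (V = -27*29 = -783)
t = 6 + 5*I*√5/3012 (t = 6 + (((5*√(-5))*2)/(0 + 6))/1004 = 6 + (((5*(I*√5))*2)/6)*(1/1004) = 6 + (((5*I*√5)*2)*(⅙))*(1/1004) = 6 + ((10*I*√5)*(⅙))*(1/1004) = 6 + (5*I*√5/3)*(1/1004) = 6 + 5*I*√5/3012 ≈ 6.0 + 0.0037119*I)
t + V = (6 + 5*I*√5/3012) - 783 = -777 + 5*I*√5/3012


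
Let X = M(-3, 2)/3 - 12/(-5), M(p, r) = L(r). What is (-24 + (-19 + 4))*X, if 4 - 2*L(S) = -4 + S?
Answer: -663/5 ≈ -132.60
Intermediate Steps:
L(S) = 4 - S/2 (L(S) = 2 - (-4 + S)/2 = 2 + (2 - S/2) = 4 - S/2)
M(p, r) = 4 - r/2
X = 17/5 (X = (4 - ½*2)/3 - 12/(-5) = (4 - 1)*(⅓) - 12*(-⅕) = 3*(⅓) + 12/5 = 1 + 12/5 = 17/5 ≈ 3.4000)
(-24 + (-19 + 4))*X = (-24 + (-19 + 4))*(17/5) = (-24 - 15)*(17/5) = -39*17/5 = -663/5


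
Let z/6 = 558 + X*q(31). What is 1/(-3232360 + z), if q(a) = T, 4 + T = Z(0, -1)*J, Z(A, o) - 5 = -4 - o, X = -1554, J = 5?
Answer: -1/3284956 ≈ -3.0442e-7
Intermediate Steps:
Z(A, o) = 1 - o (Z(A, o) = 5 + (-4 - o) = 1 - o)
T = 6 (T = -4 + (1 - 1*(-1))*5 = -4 + (1 + 1)*5 = -4 + 2*5 = -4 + 10 = 6)
q(a) = 6
z = -52596 (z = 6*(558 - 1554*6) = 6*(558 - 9324) = 6*(-8766) = -52596)
1/(-3232360 + z) = 1/(-3232360 - 52596) = 1/(-3284956) = -1/3284956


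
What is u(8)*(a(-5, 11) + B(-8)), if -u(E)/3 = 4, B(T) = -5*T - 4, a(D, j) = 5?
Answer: -492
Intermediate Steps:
B(T) = -4 - 5*T
u(E) = -12 (u(E) = -3*4 = -12)
u(8)*(a(-5, 11) + B(-8)) = -12*(5 + (-4 - 5*(-8))) = -12*(5 + (-4 + 40)) = -12*(5 + 36) = -12*41 = -492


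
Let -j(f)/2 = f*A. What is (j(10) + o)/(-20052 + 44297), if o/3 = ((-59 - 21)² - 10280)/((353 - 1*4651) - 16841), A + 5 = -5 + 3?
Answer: 594220/102503011 ≈ 0.0057971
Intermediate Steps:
A = -7 (A = -5 + (-5 + 3) = -5 - 2 = -7)
j(f) = 14*f (j(f) = -2*f*(-7) = -(-14)*f = 14*f)
o = 11640/21139 (o = 3*(((-59 - 21)² - 10280)/((353 - 1*4651) - 16841)) = 3*(((-80)² - 10280)/((353 - 4651) - 16841)) = 3*((6400 - 10280)/(-4298 - 16841)) = 3*(-3880/(-21139)) = 3*(-3880*(-1/21139)) = 3*(3880/21139) = 11640/21139 ≈ 0.55064)
(j(10) + o)/(-20052 + 44297) = (14*10 + 11640/21139)/(-20052 + 44297) = (140 + 11640/21139)/24245 = (2971100/21139)*(1/24245) = 594220/102503011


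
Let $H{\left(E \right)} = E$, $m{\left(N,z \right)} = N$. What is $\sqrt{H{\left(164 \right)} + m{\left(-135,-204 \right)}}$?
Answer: $\sqrt{29} \approx 5.3852$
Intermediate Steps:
$\sqrt{H{\left(164 \right)} + m{\left(-135,-204 \right)}} = \sqrt{164 - 135} = \sqrt{29}$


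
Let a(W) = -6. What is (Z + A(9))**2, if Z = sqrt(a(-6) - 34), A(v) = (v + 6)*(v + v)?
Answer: 72860 + 1080*I*sqrt(10) ≈ 72860.0 + 3415.3*I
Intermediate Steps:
A(v) = 2*v*(6 + v) (A(v) = (6 + v)*(2*v) = 2*v*(6 + v))
Z = 2*I*sqrt(10) (Z = sqrt(-6 - 34) = sqrt(-40) = 2*I*sqrt(10) ≈ 6.3246*I)
(Z + A(9))**2 = (2*I*sqrt(10) + 2*9*(6 + 9))**2 = (2*I*sqrt(10) + 2*9*15)**2 = (2*I*sqrt(10) + 270)**2 = (270 + 2*I*sqrt(10))**2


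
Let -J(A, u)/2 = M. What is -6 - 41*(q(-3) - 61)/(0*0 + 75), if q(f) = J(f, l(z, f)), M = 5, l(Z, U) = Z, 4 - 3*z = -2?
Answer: 2461/75 ≈ 32.813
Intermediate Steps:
z = 2 (z = 4/3 - 1/3*(-2) = 4/3 + 2/3 = 2)
J(A, u) = -10 (J(A, u) = -2*5 = -10)
q(f) = -10
-6 - 41*(q(-3) - 61)/(0*0 + 75) = -6 - 41*(-10 - 61)/(0*0 + 75) = -6 - (-2911)/(0 + 75) = -6 - (-2911)/75 = -6 - 41*(-71/75) = -6 + 2911/75 = 2461/75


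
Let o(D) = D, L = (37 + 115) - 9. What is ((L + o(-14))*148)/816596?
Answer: 4773/204149 ≈ 0.023380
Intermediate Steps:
L = 143 (L = 152 - 9 = 143)
((L + o(-14))*148)/816596 = ((143 - 14)*148)/816596 = (129*148)*(1/816596) = 19092*(1/816596) = 4773/204149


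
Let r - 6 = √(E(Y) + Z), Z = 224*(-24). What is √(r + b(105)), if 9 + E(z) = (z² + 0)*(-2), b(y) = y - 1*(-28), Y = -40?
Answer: √(139 + I*√8585) ≈ 12.37 + 3.7451*I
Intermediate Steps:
Z = -5376
b(y) = 28 + y (b(y) = y + 28 = 28 + y)
E(z) = -9 - 2*z² (E(z) = -9 + (z² + 0)*(-2) = -9 + z²*(-2) = -9 - 2*z²)
r = 6 + I*√8585 (r = 6 + √((-9 - 2*(-40)²) - 5376) = 6 + √((-9 - 2*1600) - 5376) = 6 + √((-9 - 3200) - 5376) = 6 + √(-3209 - 5376) = 6 + √(-8585) = 6 + I*√8585 ≈ 6.0 + 92.655*I)
√(r + b(105)) = √((6 + I*√8585) + (28 + 105)) = √((6 + I*√8585) + 133) = √(139 + I*√8585)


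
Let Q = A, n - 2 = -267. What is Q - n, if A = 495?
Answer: 760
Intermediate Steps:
n = -265 (n = 2 - 267 = -265)
Q = 495
Q - n = 495 - 1*(-265) = 495 + 265 = 760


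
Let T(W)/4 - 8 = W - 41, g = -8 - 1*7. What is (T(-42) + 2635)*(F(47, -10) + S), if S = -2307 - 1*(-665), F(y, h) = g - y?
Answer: -3978840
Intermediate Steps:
g = -15 (g = -8 - 7 = -15)
F(y, h) = -15 - y
T(W) = -132 + 4*W (T(W) = 32 + 4*(W - 41) = 32 + 4*(-41 + W) = 32 + (-164 + 4*W) = -132 + 4*W)
S = -1642 (S = -2307 + 665 = -1642)
(T(-42) + 2635)*(F(47, -10) + S) = ((-132 + 4*(-42)) + 2635)*((-15 - 1*47) - 1642) = ((-132 - 168) + 2635)*((-15 - 47) - 1642) = (-300 + 2635)*(-62 - 1642) = 2335*(-1704) = -3978840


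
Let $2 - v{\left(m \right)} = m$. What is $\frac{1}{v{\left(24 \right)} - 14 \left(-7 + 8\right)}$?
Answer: $- \frac{1}{36} \approx -0.027778$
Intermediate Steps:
$v{\left(m \right)} = 2 - m$
$\frac{1}{v{\left(24 \right)} - 14 \left(-7 + 8\right)} = \frac{1}{\left(2 - 24\right) - 14 \left(-7 + 8\right)} = \frac{1}{\left(2 - 24\right) - 14} = \frac{1}{-22 - 14} = \frac{1}{-36} = - \frac{1}{36}$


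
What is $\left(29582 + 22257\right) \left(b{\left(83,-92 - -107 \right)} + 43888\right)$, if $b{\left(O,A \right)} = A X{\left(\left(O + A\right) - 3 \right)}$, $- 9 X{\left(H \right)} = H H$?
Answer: $\frac{4486095221}{3} \approx 1.4954 \cdot 10^{9}$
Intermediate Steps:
$X{\left(H \right)} = - \frac{H^{2}}{9}$ ($X{\left(H \right)} = - \frac{H H}{9} = - \frac{H^{2}}{9}$)
$b{\left(O,A \right)} = - \frac{A \left(-3 + A + O\right)^{2}}{9}$ ($b{\left(O,A \right)} = A \left(- \frac{\left(\left(O + A\right) - 3\right)^{2}}{9}\right) = A \left(- \frac{\left(\left(A + O\right) - 3\right)^{2}}{9}\right) = A \left(- \frac{\left(-3 + A + O\right)^{2}}{9}\right) = - \frac{A \left(-3 + A + O\right)^{2}}{9}$)
$\left(29582 + 22257\right) \left(b{\left(83,-92 - -107 \right)} + 43888\right) = \left(29582 + 22257\right) \left(- \frac{\left(-92 - -107\right) \left(-3 - -15 + 83\right)^{2}}{9} + 43888\right) = 51839 \left(- \frac{\left(-92 + 107\right) \left(-3 + \left(-92 + 107\right) + 83\right)^{2}}{9} + 43888\right) = 51839 \left(\left(- \frac{1}{9}\right) 15 \left(-3 + 15 + 83\right)^{2} + 43888\right) = 51839 \left(\left(- \frac{1}{9}\right) 15 \cdot 95^{2} + 43888\right) = 51839 \left(\left(- \frac{1}{9}\right) 15 \cdot 9025 + 43888\right) = 51839 \left(- \frac{45125}{3} + 43888\right) = 51839 \cdot \frac{86539}{3} = \frac{4486095221}{3}$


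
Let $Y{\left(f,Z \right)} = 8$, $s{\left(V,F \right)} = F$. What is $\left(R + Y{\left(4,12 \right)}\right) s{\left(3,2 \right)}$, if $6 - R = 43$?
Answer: $-58$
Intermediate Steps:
$R = -37$ ($R = 6 - 43 = -37$)
$\left(R + Y{\left(4,12 \right)}\right) s{\left(3,2 \right)} = \left(-37 + 8\right) 2 = \left(-29\right) 2 = -58$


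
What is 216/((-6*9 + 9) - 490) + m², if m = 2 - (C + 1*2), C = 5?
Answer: 13159/535 ≈ 24.596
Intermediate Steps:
m = -5 (m = 2 - (5 + 1*2) = 2 - (5 + 2) = 2 - 1*7 = 2 - 7 = -5)
216/((-6*9 + 9) - 490) + m² = 216/((-6*9 + 9) - 490) + (-5)² = 216/((-54 + 9) - 490) + 25 = 216/(-45 - 490) + 25 = 216/(-535) + 25 = 216*(-1/535) + 25 = -216/535 + 25 = 13159/535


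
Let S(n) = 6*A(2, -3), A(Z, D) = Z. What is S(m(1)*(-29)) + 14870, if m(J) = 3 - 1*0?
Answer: 14882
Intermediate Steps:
m(J) = 3 (m(J) = 3 + 0 = 3)
S(n) = 12 (S(n) = 6*2 = 12)
S(m(1)*(-29)) + 14870 = 12 + 14870 = 14882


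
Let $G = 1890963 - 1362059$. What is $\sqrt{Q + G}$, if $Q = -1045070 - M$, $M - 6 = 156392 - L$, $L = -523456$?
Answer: $2 i \sqrt{299005} \approx 1093.6 i$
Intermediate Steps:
$M = 679854$ ($M = 6 + \left(156392 - -523456\right) = 6 + \left(156392 + 523456\right) = 6 + 679848 = 679854$)
$G = 528904$
$Q = -1724924$ ($Q = -1045070 - 679854 = -1724924$)
$\sqrt{Q + G} = \sqrt{-1724924 + 528904} = \sqrt{-1196020} = 2 i \sqrt{299005}$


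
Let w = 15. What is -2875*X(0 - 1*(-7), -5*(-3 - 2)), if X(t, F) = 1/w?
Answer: -575/3 ≈ -191.67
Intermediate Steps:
X(t, F) = 1/15
-2875*X(0 - 1*(-7), -5*(-3 - 2)) = -2875*1/15 = -575/3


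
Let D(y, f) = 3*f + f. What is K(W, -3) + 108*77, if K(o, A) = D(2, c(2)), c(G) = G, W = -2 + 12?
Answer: 8324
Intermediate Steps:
W = 10
D(y, f) = 4*f
K(o, A) = 8 (K(o, A) = 4*2 = 8)
K(W, -3) + 108*77 = 8 + 108*77 = 8 + 8316 = 8324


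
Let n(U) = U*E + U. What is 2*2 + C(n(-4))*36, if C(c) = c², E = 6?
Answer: 28228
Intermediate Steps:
n(U) = 7*U (n(U) = U*6 + U = 6*U + U = 7*U)
2*2 + C(n(-4))*36 = 2*2 + (7*(-4))²*36 = 4 + (-28)²*36 = 4 + 784*36 = 4 + 28224 = 28228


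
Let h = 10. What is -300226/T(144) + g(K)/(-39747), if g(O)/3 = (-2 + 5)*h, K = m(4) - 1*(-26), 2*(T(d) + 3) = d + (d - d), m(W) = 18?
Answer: -3977696344/914181 ≈ -4351.1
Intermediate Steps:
T(d) = -3 + d/2 (T(d) = -3 + (d + (d - d))/2 = -3 + (d + 0)/2 = -3 + d/2)
K = 44 (K = 18 - 1*(-26) = 18 + 26 = 44)
g(O) = 90 (g(O) = 3*((-2 + 5)*10) = 3*(3*10) = 3*30 = 90)
-300226/T(144) + g(K)/(-39747) = -300226/(-3 + (½)*144) + 90/(-39747) = -300226/(-3 + 72) + 90*(-1/39747) = -300226/69 - 30/13249 = -3977696344/914181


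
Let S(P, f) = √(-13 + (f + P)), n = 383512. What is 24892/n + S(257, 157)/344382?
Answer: 6223/95878 + √401/344382 ≈ 0.064964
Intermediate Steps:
S(P, f) = √(-13 + P + f) (S(P, f) = √(-13 + (P + f)) = √(-13 + P + f))
24892/n + S(257, 157)/344382 = 24892/383512 + √(-13 + 257 + 157)/344382 = 24892*(1/383512) + √401*(1/344382) = 6223/95878 + √401/344382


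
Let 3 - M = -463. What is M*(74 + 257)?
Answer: 154246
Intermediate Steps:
M = 466 (M = 3 - 1*(-463) = 3 + 463 = 466)
M*(74 + 257) = 466*(74 + 257) = 466*331 = 154246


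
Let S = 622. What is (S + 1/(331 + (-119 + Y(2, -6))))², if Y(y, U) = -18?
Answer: 14561007561/37636 ≈ 3.8689e+5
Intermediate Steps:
(S + 1/(331 + (-119 + Y(2, -6))))² = (622 + 1/(331 + (-119 - 18)))² = (622 + 1/(331 - 137))² = (622 + 1/194)² = (120669/194)² = 14561007561/37636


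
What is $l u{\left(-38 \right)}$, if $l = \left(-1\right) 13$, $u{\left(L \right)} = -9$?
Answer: $117$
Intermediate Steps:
$l = -13$
$l u{\left(-38 \right)} = \left(-13\right) \left(-9\right) = 117$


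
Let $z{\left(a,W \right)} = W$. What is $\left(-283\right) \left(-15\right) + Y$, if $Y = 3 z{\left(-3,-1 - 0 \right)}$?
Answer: $4242$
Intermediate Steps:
$Y = -3$ ($Y = 3 \left(-1 - 0\right) = 3 \left(-1 + 0\right) = 3 \left(-1\right) = -3$)
$\left(-283\right) \left(-15\right) + Y = \left(-283\right) \left(-15\right) - 3 = 4245 - 3 = 4242$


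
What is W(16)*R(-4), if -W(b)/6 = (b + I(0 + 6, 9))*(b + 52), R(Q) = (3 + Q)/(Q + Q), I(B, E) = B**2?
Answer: -2652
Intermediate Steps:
R(Q) = (3 + Q)/(2*Q) (R(Q) = (3 + Q)/((2*Q)) = (3 + Q)*(1/(2*Q)) = (3 + Q)/(2*Q))
W(b) = -6*(36 + b)*(52 + b) (W(b) = -6*(b + (0 + 6)**2)*(b + 52) = -6*(b + 6**2)*(52 + b) = -6*(b + 36)*(52 + b) = -6*(36 + b)*(52 + b))
W(16)*R(-4) = (-11232 - 528*16 - 6*16**2)*((1/2)*(3 - 4)/(-4)) = (-11232 - 8448 - 6*256)*((1/2)*(-1/4)*(-1)) = (-11232 - 8448 - 1536)*(1/8) = -21216*1/8 = -2652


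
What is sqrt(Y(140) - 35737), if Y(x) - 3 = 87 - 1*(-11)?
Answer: 2*I*sqrt(8909) ≈ 188.77*I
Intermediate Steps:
Y(x) = 101 (Y(x) = 3 + (87 - 1*(-11)) = 3 + (87 + 11) = 3 + 98 = 101)
sqrt(Y(140) - 35737) = sqrt(101 - 35737) = sqrt(-35636) = 2*I*sqrt(8909)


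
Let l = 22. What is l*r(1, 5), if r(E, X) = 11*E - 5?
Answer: 132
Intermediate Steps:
r(E, X) = -5 + 11*E
l*r(1, 5) = 22*(-5 + 11*1) = 22*(-5 + 11) = 22*6 = 132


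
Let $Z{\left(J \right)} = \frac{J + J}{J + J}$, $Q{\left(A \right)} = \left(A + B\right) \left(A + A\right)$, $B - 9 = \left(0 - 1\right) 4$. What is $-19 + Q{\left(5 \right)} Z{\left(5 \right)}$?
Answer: $81$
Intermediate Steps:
$B = 5$ ($B = 9 + \left(0 - 1\right) 4 = 9 - 4 = 5$)
$Q{\left(A \right)} = 2 A \left(5 + A\right)$ ($Q{\left(A \right)} = \left(A + 5\right) \left(A + A\right) = \left(5 + A\right) 2 A = 2 A \left(5 + A\right)$)
$Z{\left(J \right)} = 1$ ($Z{\left(J \right)} = \frac{2 J}{2 J} = 2 J \frac{1}{2 J} = 1$)
$-19 + Q{\left(5 \right)} Z{\left(5 \right)} = -19 + 2 \cdot 5 \left(5 + 5\right) 1 = -19 + 2 \cdot 5 \cdot 10 \cdot 1 = -19 + 100 \cdot 1 = -19 + 100 = 81$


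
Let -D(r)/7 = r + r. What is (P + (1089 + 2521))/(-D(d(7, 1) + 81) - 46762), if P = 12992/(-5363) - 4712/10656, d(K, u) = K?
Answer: -25767628609/325244283480 ≈ -0.079225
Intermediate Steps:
D(r) = -14*r (D(r) = -7*(r + r) = -14*r)
P = -20464151/7143516 (P = 12992*(-1/5363) - 4712*1/10656 = -12992/5363 - 589/1332 = -20464151/7143516 ≈ -2.8647)
(P + (1089 + 2521))/(-D(d(7, 1) + 81) - 46762) = (-20464151/7143516 + (1089 + 2521))/(-(-14)*(7 + 81) - 46762) = (-20464151/7143516 + 3610)/(-(-14)*88 - 46762) = 25767628609/(7143516*(-1*(-1232) - 46762)) = 25767628609/(7143516*(1232 - 46762)) = (25767628609/7143516)/(-45530) = (25767628609/7143516)*(-1/45530) = -25767628609/325244283480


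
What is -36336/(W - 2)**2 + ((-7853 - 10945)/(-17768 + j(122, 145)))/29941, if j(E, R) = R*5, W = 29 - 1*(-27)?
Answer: -39618891950/3179464731 ≈ -12.461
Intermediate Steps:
W = 56 (W = 29 + 27 = 56)
j(E, R) = 5*R
-36336/(W - 2)**2 + ((-7853 - 10945)/(-17768 + j(122, 145)))/29941 = -36336/(56 - 2)**2 + ((-7853 - 10945)/(-17768 + 5*145))/29941 = -36336/(54**2) - 18798/(-17768 + 725)*(1/29941) = -36336/2916 - 18798/(-17043)*(1/29941) = -36336*1/2916 - 18798*(-1/17043)*(1/29941) = -3028/243 + (482/437)*(1/29941) = -3028/243 + 482/13084217 = -39618891950/3179464731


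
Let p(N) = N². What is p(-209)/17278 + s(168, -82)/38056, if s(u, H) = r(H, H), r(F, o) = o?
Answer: 415226835/164382892 ≈ 2.5260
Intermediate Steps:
s(u, H) = H
p(-209)/17278 + s(168, -82)/38056 = (-209)²/17278 - 82/38056 = 43681*(1/17278) - 82*1/38056 = 43681/17278 - 41/19028 = 415226835/164382892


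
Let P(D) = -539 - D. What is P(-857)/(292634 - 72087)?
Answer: 318/220547 ≈ 0.0014419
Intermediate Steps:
P(-857)/(292634 - 72087) = (-539 - 1*(-857))/(292634 - 72087) = (-539 + 857)/220547 = 318*(1/220547) = 318/220547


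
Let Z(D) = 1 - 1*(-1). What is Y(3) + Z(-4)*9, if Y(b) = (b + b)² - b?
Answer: 51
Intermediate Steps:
Y(b) = -b + 4*b² (Y(b) = (2*b)² - b = 4*b² - b = -b + 4*b²)
Z(D) = 2 (Z(D) = 1 + 1 = 2)
Y(3) + Z(-4)*9 = 3*(-1 + 4*3) + 2*9 = 3*(-1 + 12) + 18 = 3*11 + 18 = 33 + 18 = 51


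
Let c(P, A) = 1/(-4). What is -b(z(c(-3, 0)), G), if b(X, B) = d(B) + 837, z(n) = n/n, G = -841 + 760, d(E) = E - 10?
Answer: -746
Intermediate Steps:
c(P, A) = -¼
d(E) = -10 + E
G = -81
z(n) = 1
b(X, B) = 827 + B (b(X, B) = (-10 + B) + 837 = 827 + B)
-b(z(c(-3, 0)), G) = -(827 - 81) = -1*746 = -746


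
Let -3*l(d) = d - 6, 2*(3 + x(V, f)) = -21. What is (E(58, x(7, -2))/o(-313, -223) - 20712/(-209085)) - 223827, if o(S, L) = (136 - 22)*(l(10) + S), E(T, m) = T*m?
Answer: -558996580191889/2497450630 ≈ -2.2383e+5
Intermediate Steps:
x(V, f) = -27/2 (x(V, f) = -3 + (½)*(-21) = -3 - 21/2 = -27/2)
l(d) = 2 - d/3 (l(d) = -(d - 6)/3 = -(-6 + d)/3 = 2 - d/3)
o(S, L) = -152 + 114*S (o(S, L) = (136 - 22)*((2 - ⅓*10) + S) = 114*((2 - 10/3) + S) = 114*(-4/3 + S) = -152 + 114*S)
(E(58, x(7, -2))/o(-313, -223) - 20712/(-209085)) - 223827 = ((58*(-27/2))/(-152 + 114*(-313)) - 20712/(-209085)) - 223827 = (-783/(-152 - 35682) - 20712*(-1/209085)) - 223827 = (-783/(-35834) + 6904/69695) - 223827 = (-783*(-1/35834) + 6904/69695) - 223827 = (783/35834 + 6904/69695) - 223827 = 301969121/2497450630 - 223827 = -558996580191889/2497450630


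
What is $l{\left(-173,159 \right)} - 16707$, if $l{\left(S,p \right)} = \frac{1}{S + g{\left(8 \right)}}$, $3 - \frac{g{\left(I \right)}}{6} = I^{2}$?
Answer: $- \frac{9005074}{539} \approx -16707.0$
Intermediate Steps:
$g{\left(I \right)} = 18 - 6 I^{2}$
$l{\left(S,p \right)} = \frac{1}{-366 + S}$ ($l{\left(S,p \right)} = \frac{1}{S + \left(18 - 6 \cdot 8^{2}\right)} = \frac{1}{S + \left(18 - 384\right)} = \frac{1}{S - 366} = \frac{1}{-366 + S}$)
$l{\left(-173,159 \right)} - 16707 = \frac{1}{-366 - 173} - 16707 = \frac{1}{-539} - 16707 = - \frac{1}{539} - 16707 = - \frac{9005074}{539}$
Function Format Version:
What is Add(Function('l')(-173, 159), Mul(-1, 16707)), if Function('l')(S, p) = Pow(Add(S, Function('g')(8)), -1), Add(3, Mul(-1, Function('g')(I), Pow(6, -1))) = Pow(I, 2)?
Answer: Rational(-9005074, 539) ≈ -16707.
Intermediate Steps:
Function('g')(I) = Add(18, Mul(-6, Pow(I, 2)))
Function('l')(S, p) = Pow(Add(-366, S), -1) (Function('l')(S, p) = Pow(Add(S, Add(18, Mul(-6, Pow(8, 2)))), -1) = Pow(Add(S, Add(18, Mul(-6, 64))), -1) = Pow(Add(S, Add(18, -384)), -1) = Pow(Add(S, -366), -1) = Pow(Add(-366, S), -1))
Add(Function('l')(-173, 159), Mul(-1, 16707)) = Add(Pow(Add(-366, -173), -1), Mul(-1, 16707)) = Add(Pow(-539, -1), -16707) = Add(Rational(-1, 539), -16707) = Rational(-9005074, 539)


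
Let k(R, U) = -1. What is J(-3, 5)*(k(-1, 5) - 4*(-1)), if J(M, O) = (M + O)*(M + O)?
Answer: 12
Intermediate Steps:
J(M, O) = (M + O)**2
J(-3, 5)*(k(-1, 5) - 4*(-1)) = (-3 + 5)**2*(-1 - 4*(-1)) = 2**2*(-1 + 4) = 4*3 = 12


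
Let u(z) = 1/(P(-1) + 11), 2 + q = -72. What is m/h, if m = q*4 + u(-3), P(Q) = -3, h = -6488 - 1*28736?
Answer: 2367/281792 ≈ 0.0083998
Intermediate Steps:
h = -35224 (h = -6488 - 28736 = -35224)
q = -74 (q = -2 - 72 = -74)
u(z) = 1/8 (u(z) = 1/(-3 + 11) = 1/8)
m = -2367/8 (m = -74*4 + 1/8 = -296 + 1/8 = -2367/8 ≈ -295.88)
m/h = -2367/8/(-35224) = -2367/8*(-1/35224) = 2367/281792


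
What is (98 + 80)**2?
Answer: 31684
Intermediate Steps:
(98 + 80)**2 = 178**2 = 31684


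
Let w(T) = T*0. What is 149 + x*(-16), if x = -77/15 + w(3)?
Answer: 3467/15 ≈ 231.13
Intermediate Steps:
w(T) = 0
x = -77/15 (x = -77/15 + 0 = -77/15 ≈ -5.1333)
149 + x*(-16) = 149 - 77/15*(-16) = 149 + 1232/15 = 3467/15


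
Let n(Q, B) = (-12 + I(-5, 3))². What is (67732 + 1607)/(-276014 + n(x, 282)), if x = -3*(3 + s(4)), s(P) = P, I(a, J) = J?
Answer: -69339/275933 ≈ -0.25129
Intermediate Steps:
x = -21 (x = -3*(3 + 4) = -3*7 = -21)
n(Q, B) = 81 (n(Q, B) = (-12 + 3)² = (-9)² = 81)
(67732 + 1607)/(-276014 + n(x, 282)) = (67732 + 1607)/(-276014 + 81) = 69339/(-275933) = 69339*(-1/275933) = -69339/275933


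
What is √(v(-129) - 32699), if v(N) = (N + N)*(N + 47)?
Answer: I*√11543 ≈ 107.44*I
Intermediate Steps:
v(N) = 2*N*(47 + N) (v(N) = (2*N)*(47 + N) = 2*N*(47 + N))
√(v(-129) - 32699) = √(2*(-129)*(47 - 129) - 32699) = √(2*(-129)*(-82) - 32699) = √(21156 - 32699) = √(-11543) = I*√11543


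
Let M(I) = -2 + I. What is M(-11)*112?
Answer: -1456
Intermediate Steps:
M(-11)*112 = (-2 - 11)*112 = -13*112 = -1456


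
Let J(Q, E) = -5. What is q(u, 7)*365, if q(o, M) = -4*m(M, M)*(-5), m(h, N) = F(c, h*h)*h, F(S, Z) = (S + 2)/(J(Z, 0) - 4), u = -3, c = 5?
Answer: -357700/9 ≈ -39744.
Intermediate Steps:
F(S, Z) = -2/9 - S/9 (F(S, Z) = (S + 2)/(-5 - 4) = (2 + S)/(-9) = (2 + S)*(-⅑) = -2/9 - S/9)
m(h, N) = -7*h/9 (m(h, N) = (-2/9 - ⅑*5)*h = (-2/9 - 5/9)*h = -7*h/9)
q(o, M) = -140*M/9 (q(o, M) = -(-28)*M/9*(-5) = (28*M/9)*(-5) = -140*M/9)
q(u, 7)*365 = -140/9*7*365 = -980/9*365 = -357700/9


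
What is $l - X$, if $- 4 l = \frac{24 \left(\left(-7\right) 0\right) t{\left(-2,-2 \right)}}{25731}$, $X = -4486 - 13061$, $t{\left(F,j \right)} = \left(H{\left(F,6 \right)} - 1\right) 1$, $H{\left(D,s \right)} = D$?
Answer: $17547$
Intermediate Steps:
$t{\left(F,j \right)} = -1 + F$ ($t{\left(F,j \right)} = \left(F - 1\right) 1 = \left(-1 + F\right) 1 = -1 + F$)
$X = -17547$ ($X = -4486 - 13061 = -17547$)
$l = 0$ ($l = - \frac{24 \left(\left(-7\right) 0\right) \left(-1 - 2\right) \frac{1}{25731}}{4} = - \frac{24 \cdot 0 \left(-3\right) \frac{1}{25731}}{4} = - \frac{0 \left(-3\right) \frac{1}{25731}}{4} = - \frac{0 \cdot \frac{1}{25731}}{4} = \left(- \frac{1}{4}\right) 0 = 0$)
$l - X = 0 - -17547 = 0 + 17547 = 17547$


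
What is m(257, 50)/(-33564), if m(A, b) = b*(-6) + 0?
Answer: 25/2797 ≈ 0.0089381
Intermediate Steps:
m(A, b) = -6*b (m(A, b) = -6*b + 0 = -6*b)
m(257, 50)/(-33564) = -6*50/(-33564) = -300*(-1/33564) = 25/2797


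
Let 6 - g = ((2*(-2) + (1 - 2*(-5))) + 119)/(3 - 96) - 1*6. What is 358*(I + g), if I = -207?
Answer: -2149074/31 ≈ -69325.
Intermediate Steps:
g = 414/31 (g = 6 - (((2*(-2) + (1 - 2*(-5))) + 119)/(3 - 96) - 1*6) = 6 - (((-4 + (1 + 10)) + 119)/(-93) - 6) = 6 - (((-4 + 11) + 119)*(-1/93) - 6) = 6 - ((7 + 119)*(-1/93) - 6) = 6 - (126*(-1/93) - 6) = 6 - (-42/31 - 6) = 6 - 1*(-228/31) = 6 + 228/31 = 414/31 ≈ 13.355)
358*(I + g) = 358*(-207 + 414/31) = 358*(-6003/31) = -2149074/31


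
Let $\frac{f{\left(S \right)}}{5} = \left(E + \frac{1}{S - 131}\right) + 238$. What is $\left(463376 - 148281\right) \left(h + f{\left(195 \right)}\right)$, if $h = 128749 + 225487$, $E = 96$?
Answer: $\frac{7177230443955}{64} \approx 1.1214 \cdot 10^{11}$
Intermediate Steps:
$h = 354236$
$f{\left(S \right)} = 1670 + \frac{5}{-131 + S}$ ($f{\left(S \right)} = 5 \left(\left(96 + \frac{1}{S - 131}\right) + 238\right) = 5 \left(\left(96 + \frac{1}{-131 + S}\right) + 238\right) = 5 \left(334 + \frac{1}{-131 + S}\right) = 1670 + \frac{5}{-131 + S}$)
$\left(463376 - 148281\right) \left(h + f{\left(195 \right)}\right) = \left(463376 - 148281\right) \left(354236 + \frac{5 \left(-43753 + 334 \cdot 195\right)}{-131 + 195}\right) = 315095 \left(354236 + \frac{5 \left(-43753 + 65130\right)}{64}\right) = 315095 \left(354236 + 5 \cdot \frac{1}{64} \cdot 21377\right) = 315095 \left(354236 + \frac{106885}{64}\right) = 315095 \cdot \frac{22777989}{64} = \frac{7177230443955}{64}$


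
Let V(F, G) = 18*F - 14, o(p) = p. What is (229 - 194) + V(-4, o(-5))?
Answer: -51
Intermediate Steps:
V(F, G) = -14 + 18*F
(229 - 194) + V(-4, o(-5)) = (229 - 194) + (-14 + 18*(-4)) = 35 + (-14 - 72) = 35 - 86 = -51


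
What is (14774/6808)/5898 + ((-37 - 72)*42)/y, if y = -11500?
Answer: 999962003/2509599000 ≈ 0.39845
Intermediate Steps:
(14774/6808)/5898 + ((-37 - 72)*42)/y = (14774/6808)/5898 + ((-37 - 72)*42)/(-11500) = (14774*(1/6808))*(1/5898) - 109*42*(-1/11500) = (7387/3404)*(1/5898) - 4578*(-1/11500) = 7387/20076792 + 2289/5750 = 999962003/2509599000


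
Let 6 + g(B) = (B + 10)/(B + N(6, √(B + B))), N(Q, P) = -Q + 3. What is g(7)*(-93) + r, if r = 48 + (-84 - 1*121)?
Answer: 23/4 ≈ 5.7500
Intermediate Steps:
N(Q, P) = 3 - Q
g(B) = -6 + (10 + B)/(-3 + B) (g(B) = -6 + (B + 10)/(B + (3 - 1*6)) = -6 + (10 + B)/(B + (3 - 6)) = -6 + (10 + B)/(B - 3) = -6 + (10 + B)/(-3 + B))
r = -157 (r = 48 + (-84 - 121) = 48 - 205 = -157)
g(7)*(-93) + r = ((28 - 5*7)/(-3 + 7))*(-93) - 157 = ((28 - 35)/4)*(-93) - 157 = ((¼)*(-7))*(-93) - 157 = -7/4*(-93) - 157 = 651/4 - 157 = 23/4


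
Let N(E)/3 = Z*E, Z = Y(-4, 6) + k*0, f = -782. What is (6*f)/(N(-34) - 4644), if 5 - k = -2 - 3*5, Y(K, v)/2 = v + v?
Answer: 391/591 ≈ 0.66159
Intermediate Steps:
Y(K, v) = 4*v (Y(K, v) = 2*(v + v) = 2*(2*v) = 4*v)
k = 22 (k = 5 - (-2 - 3*5) = 5 - (-2 - 15) = 5 - 1*(-17) = 5 + 17 = 22)
Z = 24 (Z = 4*6 + 22*0 = 24 + 0 = 24)
N(E) = 72*E (N(E) = 3*(24*E) = 72*E)
(6*f)/(N(-34) - 4644) = (6*(-782))/(72*(-34) - 4644) = -4692/(-2448 - 4644) = -4692/(-7092) = -4692*(-1/7092) = 391/591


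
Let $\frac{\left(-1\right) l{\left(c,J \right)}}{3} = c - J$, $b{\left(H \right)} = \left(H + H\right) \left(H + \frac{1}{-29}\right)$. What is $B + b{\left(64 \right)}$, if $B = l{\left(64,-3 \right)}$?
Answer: $\frac{231611}{29} \approx 7986.6$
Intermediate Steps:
$b{\left(H \right)} = 2 H \left(- \frac{1}{29} + H\right)$ ($b{\left(H \right)} = 2 H \left(H - \frac{1}{29}\right) = 2 H \left(- \frac{1}{29} + H\right)$)
$l{\left(c,J \right)} = - 3 c + 3 J$ ($l{\left(c,J \right)} = - 3 \left(c - J\right) = - 3 c + 3 J$)
$B = -201$ ($B = \left(-3\right) 64 + 3 \left(-3\right) = -192 - 9 = -201$)
$B + b{\left(64 \right)} = -201 + \frac{2}{29} \cdot 64 \left(-1 + 29 \cdot 64\right) = -201 + \frac{2}{29} \cdot 64 \left(-1 + 1856\right) = -201 + \frac{2}{29} \cdot 64 \cdot 1855 = -201 + \frac{237440}{29} = \frac{231611}{29}$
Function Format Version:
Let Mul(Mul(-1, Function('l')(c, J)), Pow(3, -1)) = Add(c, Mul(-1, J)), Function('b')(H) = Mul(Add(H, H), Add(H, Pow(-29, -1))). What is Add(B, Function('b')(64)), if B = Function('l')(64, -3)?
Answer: Rational(231611, 29) ≈ 7986.6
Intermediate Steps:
Function('b')(H) = Mul(2, H, Add(Rational(-1, 29), H)) (Function('b')(H) = Mul(Mul(2, H), Add(H, Rational(-1, 29))) = Mul(Mul(2, H), Add(Rational(-1, 29), H)) = Mul(2, H, Add(Rational(-1, 29), H)))
Function('l')(c, J) = Add(Mul(-3, c), Mul(3, J)) (Function('l')(c, J) = Mul(-3, Add(c, Mul(-1, J))) = Add(Mul(-3, c), Mul(3, J)))
B = -201 (B = Add(Mul(-3, 64), Mul(3, -3)) = Add(-192, -9) = -201)
Add(B, Function('b')(64)) = Add(-201, Mul(Rational(2, 29), 64, Add(-1, Mul(29, 64)))) = Add(-201, Mul(Rational(2, 29), 64, Add(-1, 1856))) = Add(-201, Mul(Rational(2, 29), 64, 1855)) = Add(-201, Rational(237440, 29)) = Rational(231611, 29)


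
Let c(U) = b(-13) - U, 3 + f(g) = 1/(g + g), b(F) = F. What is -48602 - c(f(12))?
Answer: -1166207/24 ≈ -48592.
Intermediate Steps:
f(g) = -3 + 1/(2*g) (f(g) = -3 + 1/(g + g) = -3 + 1/(2*g))
c(U) = -13 - U
-48602 - c(f(12)) = -48602 - (-13 - (-3 + (1/2)/12)) = -48602 - (-13 - (-3 + (1/2)*(1/12))) = -48602 - (-13 - (-3 + 1/24)) = -48602 - (-13 - 1*(-71/24)) = -48602 - (-13 + 71/24) = -48602 - 1*(-241/24) = -48602 + 241/24 = -1166207/24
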